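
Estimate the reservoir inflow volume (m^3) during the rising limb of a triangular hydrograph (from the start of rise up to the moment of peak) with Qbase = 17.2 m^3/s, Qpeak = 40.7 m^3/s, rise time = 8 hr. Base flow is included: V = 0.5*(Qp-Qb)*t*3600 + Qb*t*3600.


V = 0.5*(40.7 - 17.2)*8*3600 + 17.2*8*3600 = 833760.0000 m^3


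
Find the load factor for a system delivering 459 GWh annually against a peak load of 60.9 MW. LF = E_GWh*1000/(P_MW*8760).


LF = 459 * 1000 / (60.9 * 8760) = 0.8604


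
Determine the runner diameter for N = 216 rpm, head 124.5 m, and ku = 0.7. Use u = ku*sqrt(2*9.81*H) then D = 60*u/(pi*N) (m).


u = 0.7 * sqrt(2*9.81*124.5) = 34.5965 m/s
D = 60 * 34.5965 / (pi * 216) = 3.0590 m


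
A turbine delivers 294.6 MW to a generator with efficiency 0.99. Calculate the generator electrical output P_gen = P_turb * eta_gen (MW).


P_gen = 294.6 * 0.99 = 291.6540 MW


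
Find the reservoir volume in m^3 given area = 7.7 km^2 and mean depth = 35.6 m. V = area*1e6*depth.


V = 7.7 * 1e6 * 35.6 = 2.7412e+08 m^3


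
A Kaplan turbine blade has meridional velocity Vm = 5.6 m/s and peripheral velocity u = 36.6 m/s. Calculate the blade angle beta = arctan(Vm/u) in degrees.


beta = arctan(5.6 / 36.6) = 8.6991 degrees


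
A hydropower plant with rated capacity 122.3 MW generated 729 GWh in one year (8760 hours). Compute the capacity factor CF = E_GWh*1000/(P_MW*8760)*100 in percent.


CF = 729 * 1000 / (122.3 * 8760) * 100 = 68.0451 %


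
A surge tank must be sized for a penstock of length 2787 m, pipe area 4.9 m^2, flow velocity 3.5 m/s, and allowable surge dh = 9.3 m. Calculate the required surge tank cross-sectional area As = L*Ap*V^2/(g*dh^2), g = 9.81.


As = 2787 * 4.9 * 3.5^2 / (9.81 * 9.3^2) = 197.1670 m^2


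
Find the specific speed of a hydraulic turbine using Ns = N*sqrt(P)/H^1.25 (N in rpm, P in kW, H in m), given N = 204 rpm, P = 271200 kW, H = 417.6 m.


Ns = 204 * 271200^0.5 / 417.6^1.25 = 56.2762


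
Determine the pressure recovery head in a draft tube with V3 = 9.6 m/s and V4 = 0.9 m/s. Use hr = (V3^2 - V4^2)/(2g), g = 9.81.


hr = (9.6^2 - 0.9^2) / (2*9.81) = 4.6560 m


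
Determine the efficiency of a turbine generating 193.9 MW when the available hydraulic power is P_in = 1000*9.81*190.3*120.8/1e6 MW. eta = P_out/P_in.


P_in = 1000 * 9.81 * 190.3 * 120.8 / 1e6 = 225.5146 MW
eta = 193.9 / 225.5146 = 0.8598


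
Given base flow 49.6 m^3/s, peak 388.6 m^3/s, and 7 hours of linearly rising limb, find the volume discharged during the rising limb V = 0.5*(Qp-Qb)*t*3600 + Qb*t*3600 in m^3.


V = 0.5*(388.6 - 49.6)*7*3600 + 49.6*7*3600 = 5.5213e+06 m^3


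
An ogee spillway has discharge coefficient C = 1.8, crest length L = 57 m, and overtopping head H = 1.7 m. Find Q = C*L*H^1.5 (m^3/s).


Q = 1.8 * 57 * 1.7^1.5 = 227.4159 m^3/s


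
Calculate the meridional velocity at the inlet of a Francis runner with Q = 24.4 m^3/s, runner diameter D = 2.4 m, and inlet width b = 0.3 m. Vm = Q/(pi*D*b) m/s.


Vm = 24.4 / (pi * 2.4 * 0.3) = 10.7872 m/s


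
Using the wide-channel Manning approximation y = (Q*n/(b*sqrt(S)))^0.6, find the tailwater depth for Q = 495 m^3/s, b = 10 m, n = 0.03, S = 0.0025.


y = (495 * 0.03 / (10 * 0.0025^0.5))^0.6 = 7.6499 m


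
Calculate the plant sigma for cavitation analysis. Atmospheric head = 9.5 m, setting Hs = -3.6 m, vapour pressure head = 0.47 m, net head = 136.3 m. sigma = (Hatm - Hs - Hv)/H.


sigma = (9.5 - (-3.6) - 0.47) / 136.3 = 0.0927


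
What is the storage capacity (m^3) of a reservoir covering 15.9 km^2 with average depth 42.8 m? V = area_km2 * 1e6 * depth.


V = 15.9 * 1e6 * 42.8 = 6.8052e+08 m^3


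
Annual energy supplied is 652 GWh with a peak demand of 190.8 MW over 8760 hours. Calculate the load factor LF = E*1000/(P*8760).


LF = 652 * 1000 / (190.8 * 8760) = 0.3901


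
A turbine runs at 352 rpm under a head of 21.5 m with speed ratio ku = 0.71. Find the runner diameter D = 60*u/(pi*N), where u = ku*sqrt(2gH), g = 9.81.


u = 0.71 * sqrt(2*9.81*21.5) = 14.5823 m/s
D = 60 * 14.5823 / (pi * 352) = 0.7912 m


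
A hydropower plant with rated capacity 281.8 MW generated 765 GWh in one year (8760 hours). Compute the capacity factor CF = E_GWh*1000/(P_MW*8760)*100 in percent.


CF = 765 * 1000 / (281.8 * 8760) * 100 = 30.9896 %


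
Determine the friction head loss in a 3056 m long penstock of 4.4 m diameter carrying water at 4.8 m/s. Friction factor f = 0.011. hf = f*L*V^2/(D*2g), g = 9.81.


hf = 0.011 * 3056 * 4.8^2 / (4.4 * 2 * 9.81) = 8.9717 m


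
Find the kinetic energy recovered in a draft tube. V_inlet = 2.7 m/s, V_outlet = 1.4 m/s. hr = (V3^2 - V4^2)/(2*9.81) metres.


hr = (2.7^2 - 1.4^2) / (2*9.81) = 0.2717 m


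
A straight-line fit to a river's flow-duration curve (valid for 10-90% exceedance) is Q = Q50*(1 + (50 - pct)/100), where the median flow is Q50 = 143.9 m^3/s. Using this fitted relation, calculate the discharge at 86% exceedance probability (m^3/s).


Q = 143.9 * (1 + (50 - 86)/100) = 92.0960 m^3/s


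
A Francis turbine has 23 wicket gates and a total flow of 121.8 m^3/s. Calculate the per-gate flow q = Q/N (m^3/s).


q = 121.8 / 23 = 5.2957 m^3/s


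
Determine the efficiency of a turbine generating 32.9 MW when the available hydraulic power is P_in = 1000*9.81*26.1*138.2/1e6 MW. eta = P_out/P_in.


P_in = 1000 * 9.81 * 26.1 * 138.2 / 1e6 = 35.3849 MW
eta = 32.9 / 35.3849 = 0.9298


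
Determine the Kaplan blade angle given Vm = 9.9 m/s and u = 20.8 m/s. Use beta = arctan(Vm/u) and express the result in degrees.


beta = arctan(9.9 / 20.8) = 25.4527 degrees


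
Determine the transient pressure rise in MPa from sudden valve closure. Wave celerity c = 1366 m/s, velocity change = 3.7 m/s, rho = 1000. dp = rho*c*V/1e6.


dp = 1000 * 1366 * 3.7 / 1e6 = 5.0542 MPa


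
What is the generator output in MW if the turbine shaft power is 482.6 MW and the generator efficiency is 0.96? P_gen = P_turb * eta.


P_gen = 482.6 * 0.96 = 463.2960 MW


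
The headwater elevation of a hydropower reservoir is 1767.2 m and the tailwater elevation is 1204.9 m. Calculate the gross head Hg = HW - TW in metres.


Hg = 1767.2 - 1204.9 = 562.3000 m


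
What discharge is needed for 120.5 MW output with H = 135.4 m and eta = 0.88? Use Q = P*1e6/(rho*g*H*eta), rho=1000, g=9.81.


Q = 120.5 * 1e6 / (1000 * 9.81 * 135.4 * 0.88) = 103.0900 m^3/s


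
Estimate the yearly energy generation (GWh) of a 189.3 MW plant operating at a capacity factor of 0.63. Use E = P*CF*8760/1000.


E = 189.3 * 0.63 * 8760 / 1000 = 1044.7088 GWh


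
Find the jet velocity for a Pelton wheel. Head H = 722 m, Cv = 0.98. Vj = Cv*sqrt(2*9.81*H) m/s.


Vj = 0.98 * sqrt(2*9.81*722) = 116.6391 m/s


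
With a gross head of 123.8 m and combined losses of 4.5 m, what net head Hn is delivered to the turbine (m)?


Hn = 123.8 - 4.5 = 119.3000 m


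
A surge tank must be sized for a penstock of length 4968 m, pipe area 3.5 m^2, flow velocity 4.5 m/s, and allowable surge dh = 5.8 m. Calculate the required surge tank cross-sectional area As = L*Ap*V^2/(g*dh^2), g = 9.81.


As = 4968 * 3.5 * 4.5^2 / (9.81 * 5.8^2) = 1066.9638 m^2


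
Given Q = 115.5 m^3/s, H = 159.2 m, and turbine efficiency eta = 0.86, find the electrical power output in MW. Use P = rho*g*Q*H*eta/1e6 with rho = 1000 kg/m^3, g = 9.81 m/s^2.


P = 1000 * 9.81 * 115.5 * 159.2 * 0.86 / 1e6 = 155.1288 MW


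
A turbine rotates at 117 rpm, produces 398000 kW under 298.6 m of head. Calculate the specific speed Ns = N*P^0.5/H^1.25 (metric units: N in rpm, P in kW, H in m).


Ns = 117 * 398000^0.5 / 298.6^1.25 = 59.4655


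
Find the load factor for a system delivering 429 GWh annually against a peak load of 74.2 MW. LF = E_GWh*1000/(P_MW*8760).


LF = 429 * 1000 / (74.2 * 8760) = 0.6600


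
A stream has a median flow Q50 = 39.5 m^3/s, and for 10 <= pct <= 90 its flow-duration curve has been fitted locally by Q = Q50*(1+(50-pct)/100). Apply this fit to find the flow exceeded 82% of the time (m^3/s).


Q = 39.5 * (1 + (50 - 82)/100) = 26.8600 m^3/s


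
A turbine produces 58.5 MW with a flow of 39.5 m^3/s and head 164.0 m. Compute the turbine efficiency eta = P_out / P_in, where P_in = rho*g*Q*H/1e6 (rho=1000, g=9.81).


P_in = 1000 * 9.81 * 39.5 * 164.0 / 1e6 = 63.5492 MW
eta = 58.5 / 63.5492 = 0.9205


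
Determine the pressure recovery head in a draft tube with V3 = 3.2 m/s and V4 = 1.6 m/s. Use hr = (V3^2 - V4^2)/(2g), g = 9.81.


hr = (3.2^2 - 1.6^2) / (2*9.81) = 0.3914 m


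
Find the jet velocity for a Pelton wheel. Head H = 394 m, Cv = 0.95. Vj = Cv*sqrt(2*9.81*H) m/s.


Vj = 0.95 * sqrt(2*9.81*394) = 83.5259 m/s


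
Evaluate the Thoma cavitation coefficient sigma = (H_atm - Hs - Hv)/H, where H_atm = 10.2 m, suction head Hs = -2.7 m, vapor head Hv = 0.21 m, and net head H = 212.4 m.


sigma = (10.2 - (-2.7) - 0.21) / 212.4 = 0.0597


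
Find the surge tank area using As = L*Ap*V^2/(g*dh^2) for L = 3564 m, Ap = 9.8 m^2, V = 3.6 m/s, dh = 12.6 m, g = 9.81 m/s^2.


As = 3564 * 9.8 * 3.6^2 / (9.81 * 12.6^2) = 290.6422 m^2


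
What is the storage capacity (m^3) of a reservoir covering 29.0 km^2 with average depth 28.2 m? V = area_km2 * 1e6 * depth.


V = 29.0 * 1e6 * 28.2 = 8.1780e+08 m^3


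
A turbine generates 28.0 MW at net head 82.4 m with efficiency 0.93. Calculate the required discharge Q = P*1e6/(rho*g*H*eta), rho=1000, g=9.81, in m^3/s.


Q = 28.0 * 1e6 / (1000 * 9.81 * 82.4 * 0.93) = 37.2459 m^3/s


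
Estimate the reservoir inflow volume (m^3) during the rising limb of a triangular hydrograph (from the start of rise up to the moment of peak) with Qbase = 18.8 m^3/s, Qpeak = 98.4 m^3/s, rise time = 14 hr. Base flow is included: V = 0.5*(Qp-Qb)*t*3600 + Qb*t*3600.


V = 0.5*(98.4 - 18.8)*14*3600 + 18.8*14*3600 = 2.9534e+06 m^3


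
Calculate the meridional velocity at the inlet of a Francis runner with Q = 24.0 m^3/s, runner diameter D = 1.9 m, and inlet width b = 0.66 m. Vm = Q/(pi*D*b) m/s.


Vm = 24.0 / (pi * 1.9 * 0.66) = 6.0921 m/s


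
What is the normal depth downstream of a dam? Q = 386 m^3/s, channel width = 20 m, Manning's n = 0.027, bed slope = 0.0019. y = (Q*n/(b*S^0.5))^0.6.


y = (386 * 0.027 / (20 * 0.0019^0.5))^0.6 = 4.4313 m


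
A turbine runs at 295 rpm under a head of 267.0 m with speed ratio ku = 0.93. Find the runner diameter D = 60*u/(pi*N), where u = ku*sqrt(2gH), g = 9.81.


u = 0.93 * sqrt(2*9.81*267.0) = 67.3113 m/s
D = 60 * 67.3113 / (pi * 295) = 4.3578 m


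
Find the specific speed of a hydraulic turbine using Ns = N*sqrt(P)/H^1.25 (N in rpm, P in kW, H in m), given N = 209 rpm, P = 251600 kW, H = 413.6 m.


Ns = 209 * 251600^0.5 / 413.6^1.25 = 56.2051


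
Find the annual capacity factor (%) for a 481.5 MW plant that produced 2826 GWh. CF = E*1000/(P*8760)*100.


CF = 2826 * 1000 / (481.5 * 8760) * 100 = 66.9995 %


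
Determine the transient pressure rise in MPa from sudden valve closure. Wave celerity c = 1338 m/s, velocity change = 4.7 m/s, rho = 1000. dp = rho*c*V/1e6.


dp = 1000 * 1338 * 4.7 / 1e6 = 6.2886 MPa


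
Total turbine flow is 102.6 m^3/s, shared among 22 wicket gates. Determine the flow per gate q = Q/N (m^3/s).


q = 102.6 / 22 = 4.6636 m^3/s


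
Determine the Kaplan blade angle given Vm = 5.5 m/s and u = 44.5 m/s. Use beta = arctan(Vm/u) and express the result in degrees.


beta = arctan(5.5 / 44.5) = 7.0458 degrees


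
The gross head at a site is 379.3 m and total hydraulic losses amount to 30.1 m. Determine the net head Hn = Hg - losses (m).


Hn = 379.3 - 30.1 = 349.2000 m


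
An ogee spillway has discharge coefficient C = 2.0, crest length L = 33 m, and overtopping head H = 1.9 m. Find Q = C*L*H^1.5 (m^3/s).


Q = 2.0 * 33 * 1.9^1.5 = 172.8520 m^3/s


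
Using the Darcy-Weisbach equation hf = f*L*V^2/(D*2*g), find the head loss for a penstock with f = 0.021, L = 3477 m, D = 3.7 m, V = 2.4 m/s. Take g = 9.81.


hf = 0.021 * 3477 * 2.4^2 / (3.7 * 2 * 9.81) = 5.7936 m


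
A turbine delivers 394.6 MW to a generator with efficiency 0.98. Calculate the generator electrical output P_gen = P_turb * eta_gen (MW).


P_gen = 394.6 * 0.98 = 386.7080 MW


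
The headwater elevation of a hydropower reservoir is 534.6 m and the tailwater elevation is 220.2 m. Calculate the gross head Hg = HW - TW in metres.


Hg = 534.6 - 220.2 = 314.4000 m


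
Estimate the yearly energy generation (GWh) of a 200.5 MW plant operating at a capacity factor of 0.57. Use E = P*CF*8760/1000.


E = 200.5 * 0.57 * 8760 / 1000 = 1001.1366 GWh


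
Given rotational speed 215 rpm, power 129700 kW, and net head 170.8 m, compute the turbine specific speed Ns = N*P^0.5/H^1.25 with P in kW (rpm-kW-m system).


Ns = 215 * 129700^0.5 / 170.8^1.25 = 125.4003


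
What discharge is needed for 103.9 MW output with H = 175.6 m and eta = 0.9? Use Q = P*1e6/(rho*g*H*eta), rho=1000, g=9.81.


Q = 103.9 * 1e6 / (1000 * 9.81 * 175.6 * 0.9) = 67.0162 m^3/s


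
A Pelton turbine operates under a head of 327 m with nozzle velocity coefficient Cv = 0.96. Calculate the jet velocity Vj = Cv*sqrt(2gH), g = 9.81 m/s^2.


Vj = 0.96 * sqrt(2*9.81*327) = 76.8944 m/s


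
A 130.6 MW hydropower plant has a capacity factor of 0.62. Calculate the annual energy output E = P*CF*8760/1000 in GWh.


E = 130.6 * 0.62 * 8760 / 1000 = 709.3147 GWh


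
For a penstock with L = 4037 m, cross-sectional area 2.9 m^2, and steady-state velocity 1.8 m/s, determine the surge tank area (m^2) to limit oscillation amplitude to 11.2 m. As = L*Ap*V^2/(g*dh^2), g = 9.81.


As = 4037 * 2.9 * 1.8^2 / (9.81 * 11.2^2) = 30.8245 m^2


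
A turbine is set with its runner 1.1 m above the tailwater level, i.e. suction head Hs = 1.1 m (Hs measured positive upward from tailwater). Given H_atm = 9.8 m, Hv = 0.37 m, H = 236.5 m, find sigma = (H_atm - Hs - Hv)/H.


sigma = (9.8 - 1.1 - 0.37) / 236.5 = 0.0352


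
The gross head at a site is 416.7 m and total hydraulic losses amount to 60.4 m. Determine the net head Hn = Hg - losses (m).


Hn = 416.7 - 60.4 = 356.3000 m


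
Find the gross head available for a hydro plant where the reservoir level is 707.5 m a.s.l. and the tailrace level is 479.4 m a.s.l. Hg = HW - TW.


Hg = 707.5 - 479.4 = 228.1000 m


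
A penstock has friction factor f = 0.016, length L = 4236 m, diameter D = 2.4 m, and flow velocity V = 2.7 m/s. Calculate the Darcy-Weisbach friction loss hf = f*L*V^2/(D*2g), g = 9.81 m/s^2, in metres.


hf = 0.016 * 4236 * 2.7^2 / (2.4 * 2 * 9.81) = 10.4928 m


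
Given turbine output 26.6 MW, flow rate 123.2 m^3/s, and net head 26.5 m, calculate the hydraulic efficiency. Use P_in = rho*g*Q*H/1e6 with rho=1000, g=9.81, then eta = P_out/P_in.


P_in = 1000 * 9.81 * 123.2 * 26.5 / 1e6 = 32.0277 MW
eta = 26.6 / 32.0277 = 0.8305


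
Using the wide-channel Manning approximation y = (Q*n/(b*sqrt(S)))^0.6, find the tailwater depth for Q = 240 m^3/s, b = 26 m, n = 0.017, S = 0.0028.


y = (240 * 0.017 / (26 * 0.0028^0.5))^0.6 = 1.9198 m


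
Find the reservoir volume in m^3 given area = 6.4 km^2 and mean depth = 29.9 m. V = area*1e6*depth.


V = 6.4 * 1e6 * 29.9 = 1.9136e+08 m^3


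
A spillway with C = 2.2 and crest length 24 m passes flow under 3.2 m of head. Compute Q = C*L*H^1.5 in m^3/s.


Q = 2.2 * 24 * 3.2^1.5 = 302.2448 m^3/s


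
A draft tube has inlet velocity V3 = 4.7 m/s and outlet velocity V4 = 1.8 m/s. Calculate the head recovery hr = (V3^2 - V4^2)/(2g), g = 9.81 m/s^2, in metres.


hr = (4.7^2 - 1.8^2) / (2*9.81) = 0.9608 m


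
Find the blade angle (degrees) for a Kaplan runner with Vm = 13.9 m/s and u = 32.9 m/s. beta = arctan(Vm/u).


beta = arctan(13.9 / 32.9) = 22.9037 degrees


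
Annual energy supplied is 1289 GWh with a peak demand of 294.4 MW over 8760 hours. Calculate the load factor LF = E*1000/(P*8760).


LF = 1289 * 1000 / (294.4 * 8760) = 0.4998


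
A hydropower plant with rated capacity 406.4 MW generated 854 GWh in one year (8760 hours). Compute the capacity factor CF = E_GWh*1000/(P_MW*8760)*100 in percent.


CF = 854 * 1000 / (406.4 * 8760) * 100 = 23.9883 %


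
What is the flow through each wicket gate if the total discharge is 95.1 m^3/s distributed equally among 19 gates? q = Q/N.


q = 95.1 / 19 = 5.0053 m^3/s


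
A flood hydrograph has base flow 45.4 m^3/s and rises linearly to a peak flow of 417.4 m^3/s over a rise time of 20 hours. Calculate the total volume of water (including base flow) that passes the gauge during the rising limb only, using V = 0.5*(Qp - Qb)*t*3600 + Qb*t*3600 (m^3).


V = 0.5*(417.4 - 45.4)*20*3600 + 45.4*20*3600 = 1.6661e+07 m^3


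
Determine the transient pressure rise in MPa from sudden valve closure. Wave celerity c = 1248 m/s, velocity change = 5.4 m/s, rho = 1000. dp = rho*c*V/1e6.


dp = 1000 * 1248 * 5.4 / 1e6 = 6.7392 MPa


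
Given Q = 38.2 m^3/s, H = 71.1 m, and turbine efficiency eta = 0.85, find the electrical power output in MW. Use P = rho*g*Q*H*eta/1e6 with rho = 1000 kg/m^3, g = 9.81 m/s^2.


P = 1000 * 9.81 * 38.2 * 71.1 * 0.85 / 1e6 = 22.6475 MW


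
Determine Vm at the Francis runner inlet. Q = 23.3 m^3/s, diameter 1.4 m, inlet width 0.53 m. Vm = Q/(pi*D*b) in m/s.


Vm = 23.3 / (pi * 1.4 * 0.53) = 9.9954 m/s


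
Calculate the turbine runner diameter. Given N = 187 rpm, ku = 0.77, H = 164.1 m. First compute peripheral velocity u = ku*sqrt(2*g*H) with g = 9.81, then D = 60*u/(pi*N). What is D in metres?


u = 0.77 * sqrt(2*9.81*164.1) = 43.6913 m/s
D = 60 * 43.6913 / (pi * 187) = 4.4623 m


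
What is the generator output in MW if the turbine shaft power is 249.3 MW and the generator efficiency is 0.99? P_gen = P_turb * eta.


P_gen = 249.3 * 0.99 = 246.8070 MW


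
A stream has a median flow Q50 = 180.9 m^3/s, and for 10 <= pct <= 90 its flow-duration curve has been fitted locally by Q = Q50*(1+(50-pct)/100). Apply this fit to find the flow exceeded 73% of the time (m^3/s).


Q = 180.9 * (1 + (50 - 73)/100) = 139.2930 m^3/s


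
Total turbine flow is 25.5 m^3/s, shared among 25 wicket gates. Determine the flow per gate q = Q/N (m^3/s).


q = 25.5 / 25 = 1.0200 m^3/s


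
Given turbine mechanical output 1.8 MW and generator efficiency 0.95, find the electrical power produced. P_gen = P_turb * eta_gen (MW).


P_gen = 1.8 * 0.95 = 1.7100 MW


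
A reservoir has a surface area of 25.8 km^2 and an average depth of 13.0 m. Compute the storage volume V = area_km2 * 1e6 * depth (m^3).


V = 25.8 * 1e6 * 13.0 = 3.3540e+08 m^3


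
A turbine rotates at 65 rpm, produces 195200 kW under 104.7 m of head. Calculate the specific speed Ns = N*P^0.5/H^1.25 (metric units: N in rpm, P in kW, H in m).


Ns = 65 * 195200^0.5 / 104.7^1.25 = 85.7472


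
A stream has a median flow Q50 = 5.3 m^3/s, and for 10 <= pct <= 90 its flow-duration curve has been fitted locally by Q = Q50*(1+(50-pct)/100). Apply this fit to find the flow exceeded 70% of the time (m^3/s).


Q = 5.3 * (1 + (50 - 70)/100) = 4.2400 m^3/s


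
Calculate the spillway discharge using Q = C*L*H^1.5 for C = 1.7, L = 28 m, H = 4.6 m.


Q = 1.7 * 28 * 4.6^1.5 = 469.6169 m^3/s


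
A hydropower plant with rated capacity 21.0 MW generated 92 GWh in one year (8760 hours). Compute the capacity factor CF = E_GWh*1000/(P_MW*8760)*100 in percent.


CF = 92 * 1000 / (21.0 * 8760) * 100 = 50.0109 %


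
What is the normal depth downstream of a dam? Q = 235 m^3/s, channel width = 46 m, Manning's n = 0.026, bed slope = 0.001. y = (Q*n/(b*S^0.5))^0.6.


y = (235 * 0.026 / (46 * 0.001^0.5))^0.6 = 2.3658 m


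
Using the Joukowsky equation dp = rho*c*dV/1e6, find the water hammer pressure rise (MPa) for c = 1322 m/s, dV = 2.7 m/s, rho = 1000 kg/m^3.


dp = 1000 * 1322 * 2.7 / 1e6 = 3.5694 MPa


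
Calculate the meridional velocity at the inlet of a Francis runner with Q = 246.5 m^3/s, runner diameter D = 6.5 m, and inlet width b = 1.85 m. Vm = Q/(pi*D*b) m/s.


Vm = 246.5 / (pi * 6.5 * 1.85) = 6.5250 m/s


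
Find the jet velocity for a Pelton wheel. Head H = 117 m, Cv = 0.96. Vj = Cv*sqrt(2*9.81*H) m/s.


Vj = 0.96 * sqrt(2*9.81*117) = 45.9953 m/s


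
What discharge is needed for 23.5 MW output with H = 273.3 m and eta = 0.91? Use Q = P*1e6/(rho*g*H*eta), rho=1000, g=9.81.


Q = 23.5 * 1e6 / (1000 * 9.81 * 273.3 * 0.91) = 9.6320 m^3/s


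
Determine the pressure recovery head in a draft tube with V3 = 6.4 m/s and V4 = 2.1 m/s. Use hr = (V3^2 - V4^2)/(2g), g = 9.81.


hr = (6.4^2 - 2.1^2) / (2*9.81) = 1.8629 m


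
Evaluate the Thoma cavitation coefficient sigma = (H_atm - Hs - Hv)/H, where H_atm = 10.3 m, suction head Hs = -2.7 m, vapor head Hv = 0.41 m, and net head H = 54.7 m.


sigma = (10.3 - (-2.7) - 0.41) / 54.7 = 0.2302


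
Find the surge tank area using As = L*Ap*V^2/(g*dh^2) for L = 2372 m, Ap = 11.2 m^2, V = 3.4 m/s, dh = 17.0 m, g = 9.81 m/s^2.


As = 2372 * 11.2 * 3.4^2 / (9.81 * 17.0^2) = 108.3238 m^2


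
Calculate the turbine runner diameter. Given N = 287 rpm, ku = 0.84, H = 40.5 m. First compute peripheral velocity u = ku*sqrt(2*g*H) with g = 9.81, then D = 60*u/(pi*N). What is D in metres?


u = 0.84 * sqrt(2*9.81*40.5) = 23.6786 m/s
D = 60 * 23.6786 / (pi * 287) = 1.5757 m


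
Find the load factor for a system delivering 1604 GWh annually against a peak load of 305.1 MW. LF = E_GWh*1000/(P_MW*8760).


LF = 1604 * 1000 / (305.1 * 8760) = 0.6001


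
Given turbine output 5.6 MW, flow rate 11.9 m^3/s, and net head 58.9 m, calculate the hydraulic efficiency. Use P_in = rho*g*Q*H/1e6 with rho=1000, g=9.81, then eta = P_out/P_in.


P_in = 1000 * 9.81 * 11.9 * 58.9 / 1e6 = 6.8759 MW
eta = 5.6 / 6.8759 = 0.8144


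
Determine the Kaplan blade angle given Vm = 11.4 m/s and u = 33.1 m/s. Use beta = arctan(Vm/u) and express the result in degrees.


beta = arctan(11.4 / 33.1) = 19.0043 degrees


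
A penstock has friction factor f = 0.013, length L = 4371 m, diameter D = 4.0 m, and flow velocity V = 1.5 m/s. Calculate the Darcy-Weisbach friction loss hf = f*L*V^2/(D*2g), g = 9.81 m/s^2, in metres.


hf = 0.013 * 4371 * 1.5^2 / (4.0 * 2 * 9.81) = 1.6291 m


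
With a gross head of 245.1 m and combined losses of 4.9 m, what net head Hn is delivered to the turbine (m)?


Hn = 245.1 - 4.9 = 240.2000 m


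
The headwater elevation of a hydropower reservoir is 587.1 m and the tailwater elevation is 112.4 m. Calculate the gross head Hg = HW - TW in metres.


Hg = 587.1 - 112.4 = 474.7000 m


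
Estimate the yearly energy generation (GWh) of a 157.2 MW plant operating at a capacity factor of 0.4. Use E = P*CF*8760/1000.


E = 157.2 * 0.4 * 8760 / 1000 = 550.8288 GWh


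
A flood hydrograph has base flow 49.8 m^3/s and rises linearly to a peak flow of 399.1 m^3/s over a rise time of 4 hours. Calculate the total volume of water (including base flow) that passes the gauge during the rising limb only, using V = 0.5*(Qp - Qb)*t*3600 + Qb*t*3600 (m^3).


V = 0.5*(399.1 - 49.8)*4*3600 + 49.8*4*3600 = 3.2321e+06 m^3


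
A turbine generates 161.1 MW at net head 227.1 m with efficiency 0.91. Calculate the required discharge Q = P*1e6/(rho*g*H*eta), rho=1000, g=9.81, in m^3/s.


Q = 161.1 * 1e6 / (1000 * 9.81 * 227.1 * 0.91) = 79.4636 m^3/s


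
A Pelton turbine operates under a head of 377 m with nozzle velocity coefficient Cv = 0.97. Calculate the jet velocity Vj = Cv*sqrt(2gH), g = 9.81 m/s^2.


Vj = 0.97 * sqrt(2*9.81*377) = 83.4242 m/s


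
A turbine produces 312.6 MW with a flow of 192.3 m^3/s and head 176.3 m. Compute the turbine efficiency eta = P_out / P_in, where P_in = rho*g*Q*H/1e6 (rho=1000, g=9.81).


P_in = 1000 * 9.81 * 192.3 * 176.3 / 1e6 = 332.5834 MW
eta = 312.6 / 332.5834 = 0.9399


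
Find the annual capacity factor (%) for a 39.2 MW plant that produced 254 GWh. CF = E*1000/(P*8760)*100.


CF = 254 * 1000 / (39.2 * 8760) * 100 = 73.9679 %


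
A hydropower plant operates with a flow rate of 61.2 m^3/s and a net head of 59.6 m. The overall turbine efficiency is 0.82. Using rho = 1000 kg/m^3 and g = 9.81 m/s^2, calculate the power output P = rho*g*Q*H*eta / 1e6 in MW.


P = 1000 * 9.81 * 61.2 * 59.6 * 0.82 / 1e6 = 29.3414 MW


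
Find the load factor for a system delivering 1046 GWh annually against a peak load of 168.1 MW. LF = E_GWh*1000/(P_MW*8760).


LF = 1046 * 1000 / (168.1 * 8760) = 0.7103


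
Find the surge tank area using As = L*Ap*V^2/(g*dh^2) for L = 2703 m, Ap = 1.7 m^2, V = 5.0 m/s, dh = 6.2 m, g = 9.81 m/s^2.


As = 2703 * 1.7 * 5.0^2 / (9.81 * 6.2^2) = 304.6370 m^2


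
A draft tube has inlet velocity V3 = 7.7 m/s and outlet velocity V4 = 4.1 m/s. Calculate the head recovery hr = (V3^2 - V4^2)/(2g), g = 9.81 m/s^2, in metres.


hr = (7.7^2 - 4.1^2) / (2*9.81) = 2.1651 m


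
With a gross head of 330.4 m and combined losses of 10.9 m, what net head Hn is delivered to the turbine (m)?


Hn = 330.4 - 10.9 = 319.5000 m


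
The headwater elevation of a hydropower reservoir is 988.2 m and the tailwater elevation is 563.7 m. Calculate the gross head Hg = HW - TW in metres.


Hg = 988.2 - 563.7 = 424.5000 m


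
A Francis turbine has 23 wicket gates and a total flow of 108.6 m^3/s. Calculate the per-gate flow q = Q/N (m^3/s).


q = 108.6 / 23 = 4.7217 m^3/s


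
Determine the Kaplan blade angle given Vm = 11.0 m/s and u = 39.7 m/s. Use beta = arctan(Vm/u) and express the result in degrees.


beta = arctan(11.0 / 39.7) = 15.4869 degrees


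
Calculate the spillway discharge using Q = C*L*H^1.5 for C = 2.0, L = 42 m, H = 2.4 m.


Q = 2.0 * 42 * 2.4^1.5 = 312.3174 m^3/s


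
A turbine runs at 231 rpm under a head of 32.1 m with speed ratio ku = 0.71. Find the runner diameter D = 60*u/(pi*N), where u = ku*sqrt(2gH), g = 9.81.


u = 0.71 * sqrt(2*9.81*32.1) = 17.8181 m/s
D = 60 * 17.8181 / (pi * 231) = 1.4732 m


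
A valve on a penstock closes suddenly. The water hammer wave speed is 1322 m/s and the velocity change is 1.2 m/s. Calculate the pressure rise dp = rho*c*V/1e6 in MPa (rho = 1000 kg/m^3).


dp = 1000 * 1322 * 1.2 / 1e6 = 1.5864 MPa


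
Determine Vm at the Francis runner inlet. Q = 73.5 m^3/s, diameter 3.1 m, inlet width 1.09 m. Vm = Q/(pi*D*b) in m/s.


Vm = 73.5 / (pi * 3.1 * 1.09) = 6.9239 m/s


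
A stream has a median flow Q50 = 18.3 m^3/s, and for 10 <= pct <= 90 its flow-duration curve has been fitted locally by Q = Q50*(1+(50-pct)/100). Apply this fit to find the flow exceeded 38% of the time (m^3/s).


Q = 18.3 * (1 + (50 - 38)/100) = 20.4960 m^3/s


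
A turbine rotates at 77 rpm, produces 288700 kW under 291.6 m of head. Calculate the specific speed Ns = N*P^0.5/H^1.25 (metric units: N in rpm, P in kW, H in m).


Ns = 77 * 288700^0.5 / 291.6^1.25 = 34.3344


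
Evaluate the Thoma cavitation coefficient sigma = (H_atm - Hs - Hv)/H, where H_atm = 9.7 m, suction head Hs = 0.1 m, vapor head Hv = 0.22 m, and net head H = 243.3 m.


sigma = (9.7 - 0.1 - 0.22) / 243.3 = 0.0386


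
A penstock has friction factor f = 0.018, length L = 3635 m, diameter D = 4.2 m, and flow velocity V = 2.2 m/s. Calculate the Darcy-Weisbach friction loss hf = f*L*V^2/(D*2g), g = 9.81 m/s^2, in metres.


hf = 0.018 * 3635 * 2.2^2 / (4.2 * 2 * 9.81) = 3.8430 m


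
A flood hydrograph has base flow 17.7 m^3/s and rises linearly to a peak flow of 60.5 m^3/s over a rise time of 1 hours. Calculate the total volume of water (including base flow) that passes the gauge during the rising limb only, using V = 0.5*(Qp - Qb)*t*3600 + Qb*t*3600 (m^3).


V = 0.5*(60.5 - 17.7)*1*3600 + 17.7*1*3600 = 140760.0000 m^3


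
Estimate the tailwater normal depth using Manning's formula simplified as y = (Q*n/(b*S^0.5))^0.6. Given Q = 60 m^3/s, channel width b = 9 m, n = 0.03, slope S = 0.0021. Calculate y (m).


y = (60 * 0.03 / (9 * 0.0021^0.5))^0.6 = 2.4208 m


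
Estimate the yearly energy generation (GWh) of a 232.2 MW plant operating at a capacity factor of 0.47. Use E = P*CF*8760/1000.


E = 232.2 * 0.47 * 8760 / 1000 = 956.0138 GWh


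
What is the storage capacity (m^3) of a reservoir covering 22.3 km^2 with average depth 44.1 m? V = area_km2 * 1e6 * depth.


V = 22.3 * 1e6 * 44.1 = 9.8343e+08 m^3


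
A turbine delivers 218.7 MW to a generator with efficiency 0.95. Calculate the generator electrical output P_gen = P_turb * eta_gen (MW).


P_gen = 218.7 * 0.95 = 207.7650 MW


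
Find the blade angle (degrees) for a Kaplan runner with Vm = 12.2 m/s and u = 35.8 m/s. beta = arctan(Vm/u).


beta = arctan(12.2 / 35.8) = 18.8182 degrees


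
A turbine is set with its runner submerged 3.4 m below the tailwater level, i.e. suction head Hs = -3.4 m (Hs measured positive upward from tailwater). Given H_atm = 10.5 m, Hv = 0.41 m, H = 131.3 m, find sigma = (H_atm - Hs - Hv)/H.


sigma = (10.5 - (-3.4) - 0.41) / 131.3 = 0.1027


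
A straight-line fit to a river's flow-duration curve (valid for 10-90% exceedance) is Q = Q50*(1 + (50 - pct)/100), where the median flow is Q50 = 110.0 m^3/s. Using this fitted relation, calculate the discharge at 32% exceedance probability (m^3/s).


Q = 110.0 * (1 + (50 - 32)/100) = 129.8000 m^3/s


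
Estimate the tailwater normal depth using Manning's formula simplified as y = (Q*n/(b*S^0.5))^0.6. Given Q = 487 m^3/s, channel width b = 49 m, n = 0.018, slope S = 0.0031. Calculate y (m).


y = (487 * 0.018 / (49 * 0.0031^0.5))^0.6 = 2.0144 m


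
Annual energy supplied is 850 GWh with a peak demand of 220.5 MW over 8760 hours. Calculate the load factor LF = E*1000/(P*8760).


LF = 850 * 1000 / (220.5 * 8760) = 0.4401


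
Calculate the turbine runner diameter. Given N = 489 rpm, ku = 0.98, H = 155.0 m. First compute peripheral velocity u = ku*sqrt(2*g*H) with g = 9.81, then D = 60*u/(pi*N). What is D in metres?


u = 0.98 * sqrt(2*9.81*155.0) = 54.0432 m/s
D = 60 * 54.0432 / (pi * 489) = 2.1107 m


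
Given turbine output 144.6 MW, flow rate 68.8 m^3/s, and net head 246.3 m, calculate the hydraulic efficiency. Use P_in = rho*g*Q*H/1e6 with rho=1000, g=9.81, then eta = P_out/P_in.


P_in = 1000 * 9.81 * 68.8 * 246.3 / 1e6 = 166.2348 MW
eta = 144.6 / 166.2348 = 0.8699


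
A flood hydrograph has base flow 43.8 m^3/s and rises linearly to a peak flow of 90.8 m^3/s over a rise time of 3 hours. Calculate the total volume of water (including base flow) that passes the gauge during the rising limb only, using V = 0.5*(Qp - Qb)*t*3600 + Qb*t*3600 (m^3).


V = 0.5*(90.8 - 43.8)*3*3600 + 43.8*3*3600 = 726840.0000 m^3


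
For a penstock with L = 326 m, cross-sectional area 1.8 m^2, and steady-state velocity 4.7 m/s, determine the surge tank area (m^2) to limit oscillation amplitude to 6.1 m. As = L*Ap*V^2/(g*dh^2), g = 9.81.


As = 326 * 1.8 * 4.7^2 / (9.81 * 6.1^2) = 35.5105 m^2


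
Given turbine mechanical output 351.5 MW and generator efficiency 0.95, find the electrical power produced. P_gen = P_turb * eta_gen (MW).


P_gen = 351.5 * 0.95 = 333.9250 MW


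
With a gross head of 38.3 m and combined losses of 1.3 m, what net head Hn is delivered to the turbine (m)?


Hn = 38.3 - 1.3 = 37.0000 m


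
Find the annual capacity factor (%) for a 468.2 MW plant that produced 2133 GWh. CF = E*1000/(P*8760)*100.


CF = 2133 * 1000 / (468.2 * 8760) * 100 = 52.0062 %


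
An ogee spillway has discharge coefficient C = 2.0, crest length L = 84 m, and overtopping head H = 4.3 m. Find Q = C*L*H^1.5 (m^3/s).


Q = 2.0 * 84 * 4.3^1.5 = 1498.0005 m^3/s


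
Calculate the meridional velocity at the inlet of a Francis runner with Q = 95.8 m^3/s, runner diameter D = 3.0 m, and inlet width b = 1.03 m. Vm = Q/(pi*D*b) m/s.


Vm = 95.8 / (pi * 3.0 * 1.03) = 9.8686 m/s


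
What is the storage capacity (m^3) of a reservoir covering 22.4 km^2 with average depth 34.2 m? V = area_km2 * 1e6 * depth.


V = 22.4 * 1e6 * 34.2 = 7.6608e+08 m^3


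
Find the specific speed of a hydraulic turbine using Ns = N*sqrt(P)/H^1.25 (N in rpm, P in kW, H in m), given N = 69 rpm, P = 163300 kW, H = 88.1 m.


Ns = 69 * 163300^0.5 / 88.1^1.25 = 103.3052


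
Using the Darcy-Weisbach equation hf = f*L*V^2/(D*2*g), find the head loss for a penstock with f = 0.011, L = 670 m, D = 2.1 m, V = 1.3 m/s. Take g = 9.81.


hf = 0.011 * 670 * 1.3^2 / (2.1 * 2 * 9.81) = 0.3023 m


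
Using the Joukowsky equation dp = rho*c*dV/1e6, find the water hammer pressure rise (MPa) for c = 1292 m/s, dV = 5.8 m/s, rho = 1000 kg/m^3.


dp = 1000 * 1292 * 5.8 / 1e6 = 7.4936 MPa


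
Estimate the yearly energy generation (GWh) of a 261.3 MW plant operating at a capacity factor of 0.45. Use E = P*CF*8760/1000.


E = 261.3 * 0.45 * 8760 / 1000 = 1030.0446 GWh


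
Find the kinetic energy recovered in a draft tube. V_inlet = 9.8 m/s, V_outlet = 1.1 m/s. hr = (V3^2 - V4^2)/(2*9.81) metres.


hr = (9.8^2 - 1.1^2) / (2*9.81) = 4.8333 m


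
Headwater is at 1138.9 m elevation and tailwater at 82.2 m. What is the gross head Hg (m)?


Hg = 1138.9 - 82.2 = 1056.7000 m


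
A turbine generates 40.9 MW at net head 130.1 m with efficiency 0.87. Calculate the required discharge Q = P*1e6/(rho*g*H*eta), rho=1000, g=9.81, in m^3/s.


Q = 40.9 * 1e6 / (1000 * 9.81 * 130.1 * 0.87) = 36.8348 m^3/s


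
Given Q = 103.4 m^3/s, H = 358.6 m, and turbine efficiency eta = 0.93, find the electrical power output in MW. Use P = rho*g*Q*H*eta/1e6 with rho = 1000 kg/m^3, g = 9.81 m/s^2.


P = 1000 * 9.81 * 103.4 * 358.6 * 0.93 / 1e6 = 338.2850 MW


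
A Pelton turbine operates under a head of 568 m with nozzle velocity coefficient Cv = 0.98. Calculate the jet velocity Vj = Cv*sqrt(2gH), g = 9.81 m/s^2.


Vj = 0.98 * sqrt(2*9.81*568) = 103.4546 m/s


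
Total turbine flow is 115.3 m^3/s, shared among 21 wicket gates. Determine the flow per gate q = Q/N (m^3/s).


q = 115.3 / 21 = 5.4905 m^3/s


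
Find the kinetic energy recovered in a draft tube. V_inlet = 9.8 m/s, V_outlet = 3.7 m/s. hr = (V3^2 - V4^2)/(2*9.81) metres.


hr = (9.8^2 - 3.7^2) / (2*9.81) = 4.1972 m


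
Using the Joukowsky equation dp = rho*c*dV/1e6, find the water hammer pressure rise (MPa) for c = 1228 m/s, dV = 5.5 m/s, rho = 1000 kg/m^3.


dp = 1000 * 1228 * 5.5 / 1e6 = 6.7540 MPa


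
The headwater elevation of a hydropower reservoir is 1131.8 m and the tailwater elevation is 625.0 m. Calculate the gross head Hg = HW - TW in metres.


Hg = 1131.8 - 625.0 = 506.8000 m


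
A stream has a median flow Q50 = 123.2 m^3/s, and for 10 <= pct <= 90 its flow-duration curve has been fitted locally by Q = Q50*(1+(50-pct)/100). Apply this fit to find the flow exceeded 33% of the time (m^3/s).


Q = 123.2 * (1 + (50 - 33)/100) = 144.1440 m^3/s


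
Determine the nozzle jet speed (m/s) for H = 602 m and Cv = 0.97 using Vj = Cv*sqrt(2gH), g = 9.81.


Vj = 0.97 * sqrt(2*9.81*602) = 105.4191 m/s


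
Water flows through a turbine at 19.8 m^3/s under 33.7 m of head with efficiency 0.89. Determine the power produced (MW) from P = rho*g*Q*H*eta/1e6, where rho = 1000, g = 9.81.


P = 1000 * 9.81 * 19.8 * 33.7 * 0.89 / 1e6 = 5.8258 MW


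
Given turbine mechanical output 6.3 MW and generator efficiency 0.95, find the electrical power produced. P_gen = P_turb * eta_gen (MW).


P_gen = 6.3 * 0.95 = 5.9850 MW


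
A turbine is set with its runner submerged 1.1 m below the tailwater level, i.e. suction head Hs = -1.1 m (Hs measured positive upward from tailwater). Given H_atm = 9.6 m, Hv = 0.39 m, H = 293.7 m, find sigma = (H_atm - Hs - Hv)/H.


sigma = (9.6 - (-1.1) - 0.39) / 293.7 = 0.0351


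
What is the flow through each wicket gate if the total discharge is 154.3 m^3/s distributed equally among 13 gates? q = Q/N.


q = 154.3 / 13 = 11.8692 m^3/s


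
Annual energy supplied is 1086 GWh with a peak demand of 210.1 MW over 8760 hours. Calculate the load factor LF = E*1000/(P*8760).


LF = 1086 * 1000 / (210.1 * 8760) = 0.5901


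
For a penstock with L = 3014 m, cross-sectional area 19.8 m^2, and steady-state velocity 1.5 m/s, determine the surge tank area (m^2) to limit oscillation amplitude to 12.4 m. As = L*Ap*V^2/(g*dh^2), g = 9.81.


As = 3014 * 19.8 * 1.5^2 / (9.81 * 12.4^2) = 89.0182 m^2


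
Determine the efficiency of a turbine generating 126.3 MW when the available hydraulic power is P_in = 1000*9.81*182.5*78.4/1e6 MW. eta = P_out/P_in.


P_in = 1000 * 9.81 * 182.5 * 78.4 / 1e6 = 140.3615 MW
eta = 126.3 / 140.3615 = 0.8998


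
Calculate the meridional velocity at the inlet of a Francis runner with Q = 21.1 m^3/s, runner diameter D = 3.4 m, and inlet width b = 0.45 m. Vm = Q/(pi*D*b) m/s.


Vm = 21.1 / (pi * 3.4 * 0.45) = 4.3898 m/s


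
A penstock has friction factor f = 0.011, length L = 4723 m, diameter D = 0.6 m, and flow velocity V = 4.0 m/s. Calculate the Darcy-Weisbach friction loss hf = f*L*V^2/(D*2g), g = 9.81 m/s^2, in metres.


hf = 0.011 * 4723 * 4.0^2 / (0.6 * 2 * 9.81) = 70.6123 m


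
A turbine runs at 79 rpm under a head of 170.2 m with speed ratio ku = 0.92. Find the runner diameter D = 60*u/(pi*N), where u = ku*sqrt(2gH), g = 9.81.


u = 0.92 * sqrt(2*9.81*170.2) = 53.1639 m/s
D = 60 * 53.1639 / (pi * 79) = 12.8526 m


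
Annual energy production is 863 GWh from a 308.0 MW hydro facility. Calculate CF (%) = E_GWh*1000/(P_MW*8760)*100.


CF = 863 * 1000 / (308.0 * 8760) * 100 = 31.9857 %


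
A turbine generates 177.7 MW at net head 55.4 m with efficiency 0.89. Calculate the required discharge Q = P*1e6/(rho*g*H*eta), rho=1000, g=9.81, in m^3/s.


Q = 177.7 * 1e6 / (1000 * 9.81 * 55.4 * 0.89) = 367.3827 m^3/s


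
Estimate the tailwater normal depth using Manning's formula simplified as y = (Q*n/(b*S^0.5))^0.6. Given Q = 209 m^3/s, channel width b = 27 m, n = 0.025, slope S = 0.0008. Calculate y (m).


y = (209 * 0.025 / (27 * 0.0008^0.5))^0.6 = 3.1703 m


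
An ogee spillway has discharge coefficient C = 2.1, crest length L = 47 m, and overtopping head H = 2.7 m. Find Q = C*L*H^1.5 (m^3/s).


Q = 2.1 * 47 * 2.7^1.5 = 437.8878 m^3/s


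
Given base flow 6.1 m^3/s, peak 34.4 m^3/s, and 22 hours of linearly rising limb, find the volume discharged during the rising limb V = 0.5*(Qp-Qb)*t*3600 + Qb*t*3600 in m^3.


V = 0.5*(34.4 - 6.1)*22*3600 + 6.1*22*3600 = 1.6038e+06 m^3


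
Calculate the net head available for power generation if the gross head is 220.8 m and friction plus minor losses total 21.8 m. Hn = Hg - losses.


Hn = 220.8 - 21.8 = 199.0000 m


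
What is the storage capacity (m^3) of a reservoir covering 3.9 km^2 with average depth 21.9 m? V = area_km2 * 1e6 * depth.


V = 3.9 * 1e6 * 21.9 = 8.5410e+07 m^3


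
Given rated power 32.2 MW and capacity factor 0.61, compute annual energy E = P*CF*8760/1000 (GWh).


E = 32.2 * 0.61 * 8760 / 1000 = 172.0639 GWh


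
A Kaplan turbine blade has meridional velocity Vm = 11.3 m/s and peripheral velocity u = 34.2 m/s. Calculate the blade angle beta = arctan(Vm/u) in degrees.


beta = arctan(11.3 / 34.2) = 18.2840 degrees


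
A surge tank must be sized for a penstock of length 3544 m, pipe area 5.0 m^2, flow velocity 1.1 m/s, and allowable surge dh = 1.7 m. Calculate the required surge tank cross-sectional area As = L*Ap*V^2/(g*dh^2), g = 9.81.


As = 3544 * 5.0 * 1.1^2 / (9.81 * 1.7^2) = 756.2793 m^2
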